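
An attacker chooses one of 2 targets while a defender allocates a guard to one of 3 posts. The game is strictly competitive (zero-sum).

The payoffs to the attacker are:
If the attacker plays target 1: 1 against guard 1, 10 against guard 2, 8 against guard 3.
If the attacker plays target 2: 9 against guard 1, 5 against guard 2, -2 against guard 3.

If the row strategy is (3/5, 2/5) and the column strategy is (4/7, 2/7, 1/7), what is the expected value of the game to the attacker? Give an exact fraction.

184/35

Against (4/7, 2/7, 1/7), each row's expected payoff is target 1: 32/7; target 2: 44/7.
Taking the (3/5, 2/5)-weighted average: (3/5)·(32/7) + (2/5)·(44/7) = 184/35.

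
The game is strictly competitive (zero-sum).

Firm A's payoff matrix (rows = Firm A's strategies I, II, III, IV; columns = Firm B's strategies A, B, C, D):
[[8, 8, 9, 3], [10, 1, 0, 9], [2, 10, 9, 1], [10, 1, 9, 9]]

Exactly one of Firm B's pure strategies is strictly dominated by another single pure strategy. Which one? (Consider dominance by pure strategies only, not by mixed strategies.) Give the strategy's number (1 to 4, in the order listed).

Firm B prefers columns that give Firm A less. Compare A with D: 3 < 8, 9 < 10, 1 < 2, 9 < 10.
So D strictly dominates A for Firm B; A is strictly dominated.

1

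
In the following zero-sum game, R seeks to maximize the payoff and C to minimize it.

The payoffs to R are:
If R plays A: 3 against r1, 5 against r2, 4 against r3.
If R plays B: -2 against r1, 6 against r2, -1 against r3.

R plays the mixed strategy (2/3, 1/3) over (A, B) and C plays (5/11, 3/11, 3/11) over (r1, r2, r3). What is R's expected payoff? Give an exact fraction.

Against (5/11, 3/11, 3/11), each row's expected payoff is A: 42/11; B: 5/11.
Taking the (2/3, 1/3)-weighted average: (2/3)·(42/11) + (1/3)·(5/11) = 89/33.

89/33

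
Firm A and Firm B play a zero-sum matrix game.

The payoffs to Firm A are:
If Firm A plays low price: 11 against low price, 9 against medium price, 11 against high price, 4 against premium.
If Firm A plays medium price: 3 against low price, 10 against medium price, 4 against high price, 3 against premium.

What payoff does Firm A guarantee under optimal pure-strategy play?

Row minima: 4, 3 → Firm A's maximin is 4.
Column maxima: 11, 10, 11, 4 → Firm B's minimax is 4.
They coincide at (low price, premium), so the value is 4.

4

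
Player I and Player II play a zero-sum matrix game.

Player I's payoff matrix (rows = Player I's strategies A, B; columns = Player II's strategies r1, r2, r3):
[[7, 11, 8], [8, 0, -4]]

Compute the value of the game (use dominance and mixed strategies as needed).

92/13

Column r2 is strictly dominated by r3 for Player II (it gives Player I more in every row).
The remaining 2×2 game on (A, B) × (r1, r3) has no saddle point. Let Player I play A with probability p; indifference gives 7p + 8(1−p) = 8p − 4(1−p), so p = 12/13.
Similarly Player II's optimal q on r1 is 12/13, and the value is 7·(12/13) + (8)·(1/13) = 92/13.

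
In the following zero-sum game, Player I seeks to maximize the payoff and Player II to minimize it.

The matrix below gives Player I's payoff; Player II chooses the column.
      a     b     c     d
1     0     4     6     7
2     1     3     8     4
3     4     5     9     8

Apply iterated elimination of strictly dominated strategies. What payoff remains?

Row 2 is strictly dominated by row 3 (4>1, 5>3, 9>8, 8>4); eliminate 2.
Row 1 is strictly dominated by row 3 (4>0, 5>4, 9>6, 8>7); eliminate 1.
Column c is strictly dominated by a for Player II (4<9); eliminate c.
Column d is strictly dominated by a for Player II (4<8); eliminate d.
Column b is strictly dominated by a for Player II (4<5); eliminate b.
Only (3, a) remains, with payoff 4.

4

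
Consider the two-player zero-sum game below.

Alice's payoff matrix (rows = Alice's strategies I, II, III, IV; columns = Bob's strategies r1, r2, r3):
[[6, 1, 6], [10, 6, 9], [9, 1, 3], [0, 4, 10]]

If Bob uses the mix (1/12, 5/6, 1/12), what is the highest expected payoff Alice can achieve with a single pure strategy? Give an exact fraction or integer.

79/12

I: (6)·(1/12) + (1)·(5/6) + (6)·(1/12) = 11/6.
II: (10)·(1/12) + (6)·(5/6) + (9)·(1/12) = 79/12.
III: (9)·(1/12) + (1)·(5/6) + (3)·(1/12) = 11/6.
IV: (0)·(1/12) + (4)·(5/6) + (10)·(1/12) = 25/6.
The best pure response is II with expected payoff 79/12.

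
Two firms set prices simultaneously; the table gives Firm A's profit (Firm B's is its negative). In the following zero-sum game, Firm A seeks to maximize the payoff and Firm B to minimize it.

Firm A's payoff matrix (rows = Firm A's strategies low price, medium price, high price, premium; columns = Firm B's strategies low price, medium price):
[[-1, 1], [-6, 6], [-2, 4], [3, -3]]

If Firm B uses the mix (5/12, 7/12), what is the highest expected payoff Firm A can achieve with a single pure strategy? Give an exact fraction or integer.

low price: (-1)·(5/12) + (1)·(7/12) = 1/6.
medium price: (-6)·(5/12) + (6)·(7/12) = 1.
high price: (-2)·(5/12) + (4)·(7/12) = 3/2.
premium: (3)·(5/12) + (-3)·(7/12) = -1/2.
The best pure response is high price with expected payoff 3/2.

3/2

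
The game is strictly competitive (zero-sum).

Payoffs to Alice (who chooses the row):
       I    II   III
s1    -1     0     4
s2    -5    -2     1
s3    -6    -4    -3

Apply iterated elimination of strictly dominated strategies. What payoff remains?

Column II is strictly dominated by I for Bob (-1<0, -5<-2, -6<-4); eliminate II.
Row s3 is strictly dominated by row s1 (-1>-6, 4>-3); eliminate s3.
Row s2 is strictly dominated by row s1 (-1>-5, 4>1); eliminate s2.
Column III is strictly dominated by I for Bob (-1<4); eliminate III.
Only (s1, I) remains, with payoff -1.

-1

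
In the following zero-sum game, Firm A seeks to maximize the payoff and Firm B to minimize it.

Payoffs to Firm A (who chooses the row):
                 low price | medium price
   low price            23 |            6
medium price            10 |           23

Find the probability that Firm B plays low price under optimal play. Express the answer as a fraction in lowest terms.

17/30

Row minima are 6 and 10, so Firm A's maximin is 10; column maxima are 23 and 23, so Firm B's minimax is 23. These differ, so the equilibrium is in mixed strategies.
Let Firm B play low price with probability q. Firm A is indifferent when 23q + 6(1−q) = 10q + 23(1−q), giving q = 17/30.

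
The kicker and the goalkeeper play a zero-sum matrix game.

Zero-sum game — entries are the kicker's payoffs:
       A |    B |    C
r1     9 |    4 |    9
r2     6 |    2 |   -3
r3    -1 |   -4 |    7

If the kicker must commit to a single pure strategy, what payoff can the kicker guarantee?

4

The worst-case payoff for each row is r1: 4, r2: -3, r3: -4.
The best of these is 4.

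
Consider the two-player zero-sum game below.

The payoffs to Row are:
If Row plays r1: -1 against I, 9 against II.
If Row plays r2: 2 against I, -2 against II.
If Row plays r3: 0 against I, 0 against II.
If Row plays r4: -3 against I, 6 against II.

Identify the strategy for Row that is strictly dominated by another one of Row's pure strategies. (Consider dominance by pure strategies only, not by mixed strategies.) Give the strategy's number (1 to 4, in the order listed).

4

Compare r4 with r1: -1 > -3, 9 > 6.
So r1 strictly dominates r4 for Row; r4 is strictly dominated.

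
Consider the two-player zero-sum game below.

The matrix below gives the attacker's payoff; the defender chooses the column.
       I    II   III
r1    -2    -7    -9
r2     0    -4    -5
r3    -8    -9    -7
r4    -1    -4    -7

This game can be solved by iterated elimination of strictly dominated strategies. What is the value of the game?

Row r3 is strictly dominated by row r2 (0>-8, -4>-9, -5>-7); eliminate r3.
Row r1 is strictly dominated by row r2 (0>-2, -4>-7, -5>-9); eliminate r1.
Column I is strictly dominated by II for the defender (-4<0, -4<-1); eliminate I.
Column II is strictly dominated by III for the defender (-5<-4, -7<-4); eliminate II.
Row r4 is strictly dominated by row r2 (-5>-7); eliminate r4.
Only (r2, III) remains, with payoff -5.

-5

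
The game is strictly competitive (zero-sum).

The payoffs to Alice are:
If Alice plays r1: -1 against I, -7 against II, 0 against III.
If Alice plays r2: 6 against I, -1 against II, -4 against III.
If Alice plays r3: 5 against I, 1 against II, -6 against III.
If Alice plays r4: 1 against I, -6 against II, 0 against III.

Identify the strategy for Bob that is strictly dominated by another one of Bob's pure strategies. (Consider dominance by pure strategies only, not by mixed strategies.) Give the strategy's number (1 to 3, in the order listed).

Bob prefers columns that give Alice less. Compare I with II: -7 < -1, -1 < 6, 1 < 5, -6 < 1.
So II strictly dominates I for Bob; I is strictly dominated.

1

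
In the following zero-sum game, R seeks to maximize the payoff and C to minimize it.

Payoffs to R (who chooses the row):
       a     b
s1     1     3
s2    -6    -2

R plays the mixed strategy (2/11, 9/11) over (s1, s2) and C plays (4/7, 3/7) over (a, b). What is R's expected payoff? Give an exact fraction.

Against (4/7, 3/7), each row's expected payoff is s1: 13/7; s2: -30/7.
Taking the (2/11, 9/11)-weighted average: (2/11)·(13/7) + (9/11)·(-30/7) = -244/77.

-244/77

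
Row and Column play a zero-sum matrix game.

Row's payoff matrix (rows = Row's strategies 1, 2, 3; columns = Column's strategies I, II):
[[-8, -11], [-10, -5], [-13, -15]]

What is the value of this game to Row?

-35/4

Row 3 is strictly dominated by row 1, so Row never plays it.
The remaining 2×2 game on (1, 2) × (I, II) has no saddle point. Let Row play 1 with probability p; indifference gives −8p − 10(1−p) = −11p − 5(1−p), so p = 5/8.
Similarly Column's optimal q on I is 3/4, and the value is -8·(3/4) + (-11)·(1/4) = -35/4.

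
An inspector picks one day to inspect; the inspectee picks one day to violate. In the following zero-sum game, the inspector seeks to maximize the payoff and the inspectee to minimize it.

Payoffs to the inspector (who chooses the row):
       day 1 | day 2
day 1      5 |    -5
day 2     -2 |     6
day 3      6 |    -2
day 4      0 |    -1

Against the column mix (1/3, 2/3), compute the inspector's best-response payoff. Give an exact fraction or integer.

day 1: (5)·(1/3) + (-5)·(2/3) = -5/3.
day 2: (-2)·(1/3) + (6)·(2/3) = 10/3.
day 3: (6)·(1/3) + (-2)·(2/3) = 2/3.
day 4: (0)·(1/3) + (-1)·(2/3) = -2/3.
The best pure response is day 2 with expected payoff 10/3.

10/3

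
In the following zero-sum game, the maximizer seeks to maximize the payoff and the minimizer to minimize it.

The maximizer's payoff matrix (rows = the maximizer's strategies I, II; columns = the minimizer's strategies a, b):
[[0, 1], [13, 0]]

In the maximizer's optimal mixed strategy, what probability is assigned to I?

13/14

Row minima are 0 and 0, so the maximizer's maximin is 0; column maxima are 13 and 1, so the minimizer's minimax is 1. These differ, so the equilibrium is in mixed strategies.
Let the maximizer play I with probability p. The minimizer is indifferent when 13(1−p) = p, giving p = 13/14.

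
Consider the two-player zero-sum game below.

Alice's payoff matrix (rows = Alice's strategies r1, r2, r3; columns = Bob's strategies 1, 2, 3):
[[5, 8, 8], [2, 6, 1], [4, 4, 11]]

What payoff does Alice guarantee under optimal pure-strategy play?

Row minima: 5, 1, 4 → Alice's maximin is 5.
Column maxima: 5, 8, 11 → Bob's minimax is 5.
They coincide at (r1, 1), so the value is 5.

5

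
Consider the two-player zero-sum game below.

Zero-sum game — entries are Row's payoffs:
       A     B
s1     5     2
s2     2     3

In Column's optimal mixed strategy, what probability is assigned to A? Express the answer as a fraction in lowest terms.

Row minima are 2 and 2, so Row's maximin is 2; column maxima are 5 and 3, so Column's minimax is 3. These differ, so the equilibrium is in mixed strategies.
Let Column play A with probability q. Row is indifferent when 5q + 2(1−q) = 2q + 3(1−q), giving q = 1/4.

1/4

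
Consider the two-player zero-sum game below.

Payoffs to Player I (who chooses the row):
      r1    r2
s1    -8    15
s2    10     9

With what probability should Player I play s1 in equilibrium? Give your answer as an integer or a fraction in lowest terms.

1/24

Row minima are -8 and 9, so Player I's maximin is 9; column maxima are 10 and 15, so Player II's minimax is 10. These differ, so the equilibrium is in mixed strategies.
Let Player I play s1 with probability p. Player II is indifferent when −8p + 10(1−p) = 15p + 9(1−p), giving p = 1/24.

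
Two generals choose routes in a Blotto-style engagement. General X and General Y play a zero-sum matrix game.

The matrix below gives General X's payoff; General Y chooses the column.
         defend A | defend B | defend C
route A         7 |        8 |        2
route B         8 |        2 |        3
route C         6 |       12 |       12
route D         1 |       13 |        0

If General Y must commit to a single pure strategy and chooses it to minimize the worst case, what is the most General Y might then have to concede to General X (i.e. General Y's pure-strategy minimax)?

The worst case (largest entry) in each column is defend A: 8, defend B: 13, defend C: 12.
The best (smallest) of these is 8.

8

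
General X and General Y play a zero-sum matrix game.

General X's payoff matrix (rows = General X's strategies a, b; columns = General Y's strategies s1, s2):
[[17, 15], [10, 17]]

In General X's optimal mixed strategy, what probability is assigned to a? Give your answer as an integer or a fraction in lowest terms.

Row minima are 15 and 10, so General X's maximin is 15; column maxima are 17 and 17, so General Y's minimax is 17. These differ, so the equilibrium is in mixed strategies.
Let General X play a with probability p. General Y is indifferent when 17p + 10(1−p) = 15p + 17(1−p), giving p = 7/9.

7/9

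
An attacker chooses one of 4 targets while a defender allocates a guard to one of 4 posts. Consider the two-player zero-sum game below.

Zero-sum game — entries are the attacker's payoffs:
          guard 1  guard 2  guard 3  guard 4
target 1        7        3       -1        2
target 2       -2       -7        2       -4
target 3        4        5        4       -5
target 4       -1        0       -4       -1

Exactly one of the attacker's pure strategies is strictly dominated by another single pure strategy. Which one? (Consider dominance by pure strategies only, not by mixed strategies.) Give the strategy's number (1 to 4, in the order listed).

Compare target 4 with target 1: 7 > -1, 3 > 0, -1 > -4, 2 > -1.
So target 1 strictly dominates target 4 for the attacker; target 4 is strictly dominated.

4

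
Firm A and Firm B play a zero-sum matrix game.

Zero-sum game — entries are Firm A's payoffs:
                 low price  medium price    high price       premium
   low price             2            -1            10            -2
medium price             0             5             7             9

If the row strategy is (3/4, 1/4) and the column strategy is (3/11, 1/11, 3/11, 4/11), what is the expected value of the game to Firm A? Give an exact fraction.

Against (3/11, 1/11, 3/11, 4/11), each row's expected payoff is low price: 27/11; medium price: 62/11.
Taking the (3/4, 1/4)-weighted average: (3/4)·(27/11) + (1/4)·(62/11) = 13/4.

13/4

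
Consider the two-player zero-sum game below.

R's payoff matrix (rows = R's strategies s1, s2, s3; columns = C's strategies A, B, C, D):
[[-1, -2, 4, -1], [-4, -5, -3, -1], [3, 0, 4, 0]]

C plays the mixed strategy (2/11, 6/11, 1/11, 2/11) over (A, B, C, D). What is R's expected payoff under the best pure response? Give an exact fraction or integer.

s1: (-1)·(2/11) + (-2)·(6/11) + (4)·(1/11) + (-1)·(2/11) = -12/11.
s2: (-4)·(2/11) + (-5)·(6/11) + (-3)·(1/11) + (-1)·(2/11) = -43/11.
s3: (3)·(2/11) + (0)·(6/11) + (4)·(1/11) + (0)·(2/11) = 10/11.
The best pure response is s3 with expected payoff 10/11.

10/11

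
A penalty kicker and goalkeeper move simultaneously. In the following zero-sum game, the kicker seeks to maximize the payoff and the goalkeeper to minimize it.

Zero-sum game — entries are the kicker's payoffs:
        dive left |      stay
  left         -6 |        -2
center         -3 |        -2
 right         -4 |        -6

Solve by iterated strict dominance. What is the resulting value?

-3

Row right is strictly dominated by row center (-3>-4, -2>-6); eliminate right.
Column stay is strictly dominated by dive left for the goalkeeper (-6<-2, -3<-2); eliminate stay.
Row left is strictly dominated by row center (-3>-6); eliminate left.
Only (center, dive left) remains, with payoff -3.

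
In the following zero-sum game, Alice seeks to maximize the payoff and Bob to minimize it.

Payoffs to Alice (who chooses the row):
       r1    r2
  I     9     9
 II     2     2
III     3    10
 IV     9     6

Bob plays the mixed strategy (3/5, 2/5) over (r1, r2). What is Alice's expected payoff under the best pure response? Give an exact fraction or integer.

9

I: (9)·(3/5) + (9)·(2/5) = 9.
II: (2)·(3/5) + (2)·(2/5) = 2.
III: (3)·(3/5) + (10)·(2/5) = 29/5.
IV: (9)·(3/5) + (6)·(2/5) = 39/5.
The best pure response is I with expected payoff 9.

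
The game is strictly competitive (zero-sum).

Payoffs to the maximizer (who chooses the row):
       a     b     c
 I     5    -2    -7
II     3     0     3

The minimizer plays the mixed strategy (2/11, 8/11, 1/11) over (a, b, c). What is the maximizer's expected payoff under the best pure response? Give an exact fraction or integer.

I: (5)·(2/11) + (-2)·(8/11) + (-7)·(1/11) = -13/11.
II: (3)·(2/11) + (0)·(8/11) + (3)·(1/11) = 9/11.
The best pure response is II with expected payoff 9/11.

9/11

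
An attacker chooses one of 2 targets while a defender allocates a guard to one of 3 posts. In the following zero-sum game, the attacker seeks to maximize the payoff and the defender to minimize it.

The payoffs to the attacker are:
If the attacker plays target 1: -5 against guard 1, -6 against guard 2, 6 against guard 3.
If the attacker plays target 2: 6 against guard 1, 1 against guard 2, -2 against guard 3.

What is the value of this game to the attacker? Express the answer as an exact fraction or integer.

Column guard 1 is strictly dominated by guard 2 for the defender (it gives the attacker more in every row).
The remaining 2×2 game on (target 1, target 2) × (guard 2, guard 3) has no saddle point. Let the attacker play target 1 with probability p; indifference gives −6p + (1−p) = 6p − 2(1−p), so p = 1/5.
Similarly the defender's optimal q on guard 2 is 8/15, and the value is -6·(8/15) + (6)·(7/15) = -2/5.

-2/5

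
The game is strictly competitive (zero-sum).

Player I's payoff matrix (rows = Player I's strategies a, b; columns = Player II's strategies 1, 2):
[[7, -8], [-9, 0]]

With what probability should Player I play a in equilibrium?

Row minima are -8 and -9, so Player I's maximin is -8; column maxima are 7 and 0, so Player II's minimax is 0. These differ, so the equilibrium is in mixed strategies.
Let Player I play a with probability p. Player II is indifferent when 7p − 9(1−p) = −8p, giving p = 3/8.

3/8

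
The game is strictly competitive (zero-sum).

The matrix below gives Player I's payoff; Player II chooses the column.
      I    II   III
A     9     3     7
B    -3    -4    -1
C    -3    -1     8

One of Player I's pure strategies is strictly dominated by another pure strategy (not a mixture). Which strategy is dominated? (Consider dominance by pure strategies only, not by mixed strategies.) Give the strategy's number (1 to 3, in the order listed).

Compare B with A: 9 > -3, 3 > -4, 7 > -1.
So A strictly dominates B for Player I; B is strictly dominated.

2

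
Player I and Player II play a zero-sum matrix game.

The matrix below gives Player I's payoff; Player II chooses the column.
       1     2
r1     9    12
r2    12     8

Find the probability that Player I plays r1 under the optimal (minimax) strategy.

Row minima are 9 and 8, so Player I's maximin is 9; column maxima are 12 and 12, so Player II's minimax is 12. These differ, so the equilibrium is in mixed strategies.
Let Player I play r1 with probability p. Player II is indifferent when 9p + 12(1−p) = 12p + 8(1−p), giving p = 4/7.

4/7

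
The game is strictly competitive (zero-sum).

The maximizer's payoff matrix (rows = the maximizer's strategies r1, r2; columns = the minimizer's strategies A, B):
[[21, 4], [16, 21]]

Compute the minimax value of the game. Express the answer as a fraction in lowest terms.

377/22

Row minima are 4 and 16, so the maximizer's maximin is 16; column maxima are 21 and 21, so the minimizer's minimax is 21. These differ, so the equilibrium is in mixed strategies.
Let the maximizer play r1 with probability p. The minimizer is indifferent when 21p + 16(1−p) = 4p + 21(1−p), giving p = 5/22.
Let the minimizer play A with probability q. The maximizer is indifferent when 21q + 4(1−q) = 16q + 21(1−q), giving q = 17/22.
The value is 21·(17/22) + (4)·(5/22) = 377/22.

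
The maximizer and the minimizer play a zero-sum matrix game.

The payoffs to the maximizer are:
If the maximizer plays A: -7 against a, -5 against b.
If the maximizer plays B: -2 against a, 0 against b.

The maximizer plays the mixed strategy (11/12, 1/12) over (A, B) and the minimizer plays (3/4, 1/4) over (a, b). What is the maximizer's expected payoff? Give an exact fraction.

-73/12

Against (3/4, 1/4), each row's expected payoff is A: -13/2; B: -3/2.
Taking the (11/12, 1/12)-weighted average: (11/12)·(-13/2) + (1/12)·(-3/2) = -73/12.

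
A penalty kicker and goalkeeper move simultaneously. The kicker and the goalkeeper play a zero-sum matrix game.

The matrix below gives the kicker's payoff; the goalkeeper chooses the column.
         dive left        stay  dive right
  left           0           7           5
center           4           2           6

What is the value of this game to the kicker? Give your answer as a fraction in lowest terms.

28/9

Column dive right is strictly dominated by dive left for the goalkeeper (it gives the kicker more in every row).
The remaining 2×2 game on (left, center) × (dive left, stay) has no saddle point. Let the kicker play left with probability p; indifference gives 4(1−p) = 7p + 2(1−p), so p = 2/9.
Similarly the goalkeeper's optimal q on dive left is 5/9, and the value is 0·(5/9) + (7)·(4/9) = 28/9.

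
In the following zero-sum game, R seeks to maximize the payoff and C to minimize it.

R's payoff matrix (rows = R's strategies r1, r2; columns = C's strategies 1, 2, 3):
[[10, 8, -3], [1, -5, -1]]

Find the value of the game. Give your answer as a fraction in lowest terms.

-23/15

Column 1 is strictly dominated by 2 for C (it gives R more in every row).
The remaining 2×2 game on (r1, r2) × (2, 3) has no saddle point. Let R play r1 with probability p; indifference gives 8p − 5(1−p) = −3p − (1−p), so p = 4/15.
Similarly C's optimal q on 2 is 2/15, and the value is 8·(2/15) + (-3)·(13/15) = -23/15.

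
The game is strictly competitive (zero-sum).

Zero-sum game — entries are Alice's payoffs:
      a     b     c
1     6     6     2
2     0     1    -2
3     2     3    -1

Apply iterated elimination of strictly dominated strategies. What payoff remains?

Column a is strictly dominated by c for Bob (2<6, -2<0, -1<2); eliminate a.
Column b is strictly dominated by c for Bob (2<6, -2<1, -1<3); eliminate b.
Row 2 is strictly dominated by row 1 (2>-2); eliminate 2.
Row 3 is strictly dominated by row 1 (2>-1); eliminate 3.
Only (1, c) remains, with payoff 2.

2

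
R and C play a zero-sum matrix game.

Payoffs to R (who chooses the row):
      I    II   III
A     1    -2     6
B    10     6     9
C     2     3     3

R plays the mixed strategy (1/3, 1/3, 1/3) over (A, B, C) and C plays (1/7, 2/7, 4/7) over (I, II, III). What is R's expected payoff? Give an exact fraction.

33/7

Against (1/7, 2/7, 4/7), each row's expected payoff is A: 3; B: 58/7; C: 20/7.
Taking the (1/3, 1/3, 1/3)-weighted average: (1/3)·(3) + (1/3)·(58/7) + (1/3)·(20/7) = 33/7.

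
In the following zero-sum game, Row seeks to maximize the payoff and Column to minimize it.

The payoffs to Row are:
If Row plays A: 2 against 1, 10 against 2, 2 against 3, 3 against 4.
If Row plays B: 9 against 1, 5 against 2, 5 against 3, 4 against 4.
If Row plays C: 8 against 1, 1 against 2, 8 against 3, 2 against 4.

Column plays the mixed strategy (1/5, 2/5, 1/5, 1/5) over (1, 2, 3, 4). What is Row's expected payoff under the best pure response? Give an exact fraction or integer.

28/5

A: (2)·(1/5) + (10)·(2/5) + (2)·(1/5) + (3)·(1/5) = 27/5.
B: (9)·(1/5) + (5)·(2/5) + (5)·(1/5) + (4)·(1/5) = 28/5.
C: (8)·(1/5) + (1)·(2/5) + (8)·(1/5) + (2)·(1/5) = 4.
The best pure response is B with expected payoff 28/5.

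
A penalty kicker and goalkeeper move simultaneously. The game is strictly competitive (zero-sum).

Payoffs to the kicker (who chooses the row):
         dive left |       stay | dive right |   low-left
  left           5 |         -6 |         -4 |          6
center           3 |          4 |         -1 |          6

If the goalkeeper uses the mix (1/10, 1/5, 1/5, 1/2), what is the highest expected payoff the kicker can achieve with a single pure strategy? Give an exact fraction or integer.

left: (5)·(1/10) + (-6)·(1/5) + (-4)·(1/5) + (6)·(1/2) = 3/2.
center: (3)·(1/10) + (4)·(1/5) + (-1)·(1/5) + (6)·(1/2) = 39/10.
The best pure response is center with expected payoff 39/10.

39/10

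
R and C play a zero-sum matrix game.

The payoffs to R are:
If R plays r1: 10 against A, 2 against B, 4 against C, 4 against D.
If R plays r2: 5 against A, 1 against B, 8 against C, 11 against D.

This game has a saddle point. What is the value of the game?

Row minima: 2, 1 → R's maximin is 2.
Column maxima: 10, 2, 8, 11 → C's minimax is 2.
They coincide at (r1, B), so the value is 2.

2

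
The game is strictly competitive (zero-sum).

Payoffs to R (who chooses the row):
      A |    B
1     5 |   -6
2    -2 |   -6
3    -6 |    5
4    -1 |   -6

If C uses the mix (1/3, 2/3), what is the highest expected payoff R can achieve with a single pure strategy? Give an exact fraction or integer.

4/3

1: (5)·(1/3) + (-6)·(2/3) = -7/3.
2: (-2)·(1/3) + (-6)·(2/3) = -14/3.
3: (-6)·(1/3) + (5)·(2/3) = 4/3.
4: (-1)·(1/3) + (-6)·(2/3) = -13/3.
The best pure response is 3 with expected payoff 4/3.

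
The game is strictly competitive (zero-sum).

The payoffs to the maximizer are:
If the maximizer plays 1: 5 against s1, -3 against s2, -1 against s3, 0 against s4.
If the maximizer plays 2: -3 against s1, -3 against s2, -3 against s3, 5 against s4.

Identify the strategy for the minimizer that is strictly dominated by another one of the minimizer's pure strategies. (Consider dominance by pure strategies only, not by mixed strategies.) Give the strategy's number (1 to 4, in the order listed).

The minimizer prefers columns that give the maximizer less. Compare s4 with s2: -3 < 0, -3 < 5.
So s2 strictly dominates s4 for the minimizer; s4 is strictly dominated.

4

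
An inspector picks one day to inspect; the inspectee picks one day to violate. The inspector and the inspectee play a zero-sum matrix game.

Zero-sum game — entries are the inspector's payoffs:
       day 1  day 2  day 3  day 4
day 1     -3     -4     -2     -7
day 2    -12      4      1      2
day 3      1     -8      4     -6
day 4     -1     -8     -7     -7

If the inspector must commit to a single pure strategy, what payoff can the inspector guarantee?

-7

The worst-case payoff for each row is day 1: -7, day 2: -12, day 3: -8, day 4: -8.
The best of these is -7.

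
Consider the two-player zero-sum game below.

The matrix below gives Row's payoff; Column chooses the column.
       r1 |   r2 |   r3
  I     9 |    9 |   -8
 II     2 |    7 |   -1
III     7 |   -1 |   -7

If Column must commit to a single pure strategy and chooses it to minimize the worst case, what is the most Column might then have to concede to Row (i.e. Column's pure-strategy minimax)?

-1

The worst case (largest entry) in each column is r1: 9, r2: 9, r3: -1.
The best (smallest) of these is -1.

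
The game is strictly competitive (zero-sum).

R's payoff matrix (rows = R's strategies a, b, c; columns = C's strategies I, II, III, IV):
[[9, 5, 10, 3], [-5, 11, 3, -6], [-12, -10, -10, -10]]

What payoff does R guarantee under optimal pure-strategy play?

3

Row minima: 3, -6, -12 → R's maximin is 3.
Column maxima: 9, 11, 10, 3 → C's minimax is 3.
They coincide at (a, IV), so the value is 3.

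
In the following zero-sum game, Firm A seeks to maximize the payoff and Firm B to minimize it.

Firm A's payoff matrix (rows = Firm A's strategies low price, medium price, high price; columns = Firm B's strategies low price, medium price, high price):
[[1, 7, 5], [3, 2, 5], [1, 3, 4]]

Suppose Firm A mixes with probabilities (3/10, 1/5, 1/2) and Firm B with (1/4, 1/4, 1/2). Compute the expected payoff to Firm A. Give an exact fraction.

Against (1/4, 1/4, 1/2), each row's expected payoff is low price: 9/2; medium price: 15/4; high price: 3.
Taking the (3/10, 1/5, 1/2)-weighted average: (3/10)·(9/2) + (1/5)·(15/4) + (1/2)·(3) = 18/5.

18/5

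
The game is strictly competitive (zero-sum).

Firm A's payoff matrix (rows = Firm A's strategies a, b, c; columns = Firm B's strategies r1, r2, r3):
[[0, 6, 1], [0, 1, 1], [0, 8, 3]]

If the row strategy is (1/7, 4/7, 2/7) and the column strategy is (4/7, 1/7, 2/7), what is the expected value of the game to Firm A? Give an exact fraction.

48/49

Against (4/7, 1/7, 2/7), each row's expected payoff is a: 8/7; b: 3/7; c: 2.
Taking the (1/7, 4/7, 2/7)-weighted average: (1/7)·(8/7) + (4/7)·(3/7) + (2/7)·(2) = 48/49.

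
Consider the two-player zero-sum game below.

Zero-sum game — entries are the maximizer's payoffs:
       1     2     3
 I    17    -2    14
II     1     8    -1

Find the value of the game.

Column 1 is strictly dominated by 3 for the minimizer (it gives the maximizer more in every row).
The remaining 2×2 game on (I, II) × (2, 3) has no saddle point. Let the maximizer play I with probability p; indifference gives −2p + 8(1−p) = 14p − (1−p), so p = 9/25.
Similarly the minimizer's optimal q on 2 is 3/5, and the value is -2·(3/5) + (14)·(2/5) = 22/5.

22/5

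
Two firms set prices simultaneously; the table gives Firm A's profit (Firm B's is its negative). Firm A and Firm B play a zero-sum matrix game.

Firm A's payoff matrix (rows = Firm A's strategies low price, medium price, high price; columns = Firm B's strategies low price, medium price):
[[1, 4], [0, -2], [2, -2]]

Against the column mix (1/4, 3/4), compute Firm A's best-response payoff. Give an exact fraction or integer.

low price: (1)·(1/4) + (4)·(3/4) = 13/4.
medium price: (0)·(1/4) + (-2)·(3/4) = -3/2.
high price: (2)·(1/4) + (-2)·(3/4) = -1.
The best pure response is low price with expected payoff 13/4.

13/4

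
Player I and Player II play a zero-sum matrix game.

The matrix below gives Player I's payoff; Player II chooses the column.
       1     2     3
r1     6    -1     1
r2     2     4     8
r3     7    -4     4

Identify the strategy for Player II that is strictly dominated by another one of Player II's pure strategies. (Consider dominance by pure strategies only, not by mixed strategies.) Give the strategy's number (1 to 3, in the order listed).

3

Player II prefers columns that give Player I less. Compare 3 with 2: -1 < 1, 4 < 8, -4 < 4.
So 2 strictly dominates 3 for Player II; 3 is strictly dominated.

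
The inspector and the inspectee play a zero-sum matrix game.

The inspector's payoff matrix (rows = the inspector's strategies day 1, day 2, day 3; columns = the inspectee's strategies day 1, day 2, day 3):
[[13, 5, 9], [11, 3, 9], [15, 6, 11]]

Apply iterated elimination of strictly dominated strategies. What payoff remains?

6

Row day 1 is strictly dominated by row day 3 (15>13, 6>5, 11>9); eliminate day 1.
Column day 3 is strictly dominated by day 2 for the inspectee (3<9, 6<11); eliminate day 3.
Column day 1 is strictly dominated by day 2 for the inspectee (3<11, 6<15); eliminate day 1.
Row day 2 is strictly dominated by row day 3 (6>3); eliminate day 2.
Only (day 3, day 2) remains, with payoff 6.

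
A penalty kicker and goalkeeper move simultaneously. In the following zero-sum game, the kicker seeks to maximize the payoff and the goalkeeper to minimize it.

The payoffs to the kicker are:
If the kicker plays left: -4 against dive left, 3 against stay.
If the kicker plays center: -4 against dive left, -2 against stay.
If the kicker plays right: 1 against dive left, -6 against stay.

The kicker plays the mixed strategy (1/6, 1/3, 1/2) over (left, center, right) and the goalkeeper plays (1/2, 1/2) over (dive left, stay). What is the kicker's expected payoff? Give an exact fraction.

-7/3

Against (1/2, 1/2), each row's expected payoff is left: -1/2; center: -3; right: -5/2.
Taking the (1/6, 1/3, 1/2)-weighted average: (1/6)·(-1/2) + (1/3)·(-3) + (1/2)·(-5/2) = -7/3.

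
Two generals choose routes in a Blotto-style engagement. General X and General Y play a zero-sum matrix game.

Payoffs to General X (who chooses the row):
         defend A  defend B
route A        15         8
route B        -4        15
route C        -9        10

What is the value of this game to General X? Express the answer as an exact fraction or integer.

Row route C is strictly dominated by row route B, so General X never plays it.
The remaining 2×2 game on (route A, route B) × (defend A, defend B) has no saddle point. Let General X play route A with probability p; indifference gives 15p − 4(1−p) = 8p + 15(1−p), so p = 19/26.
Similarly General Y's optimal q on defend A is 7/26, and the value is 15·(7/26) + (8)·(19/26) = 257/26.

257/26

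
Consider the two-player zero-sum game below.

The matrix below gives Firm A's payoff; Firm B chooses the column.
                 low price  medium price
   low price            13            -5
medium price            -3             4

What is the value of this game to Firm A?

37/25

Row minima are -5 and -3, so Firm A's maximin is -3; column maxima are 13 and 4, so Firm B's minimax is 4. These differ, so the equilibrium is in mixed strategies.
Let Firm A play low price with probability p. Firm B is indifferent when 13p − 3(1−p) = −5p + 4(1−p), giving p = 7/25.
Let Firm B play low price with probability q. Firm A is indifferent when 13q − 5(1−q) = −3q + 4(1−q), giving q = 9/25.
The value is 13·(9/25) + (-5)·(16/25) = 37/25.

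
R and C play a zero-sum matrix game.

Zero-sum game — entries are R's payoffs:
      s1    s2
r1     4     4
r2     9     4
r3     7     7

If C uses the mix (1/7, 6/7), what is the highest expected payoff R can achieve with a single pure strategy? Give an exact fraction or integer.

7

r1: (4)·(1/7) + (4)·(6/7) = 4.
r2: (9)·(1/7) + (4)·(6/7) = 33/7.
r3: (7)·(1/7) + (7)·(6/7) = 7.
The best pure response is r3 with expected payoff 7.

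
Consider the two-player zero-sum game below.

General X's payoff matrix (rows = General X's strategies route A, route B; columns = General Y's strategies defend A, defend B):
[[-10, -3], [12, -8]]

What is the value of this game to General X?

-116/27

Row minima are -10 and -8, so General X's maximin is -8; column maxima are 12 and -3, so General Y's minimax is -3. These differ, so the equilibrium is in mixed strategies.
Let General X play route A with probability p. General Y is indifferent when −10p + 12(1−p) = −3p − 8(1−p), giving p = 20/27.
Let General Y play defend A with probability q. General X is indifferent when −10q − 3(1−q) = 12q − 8(1−q), giving q = 5/27.
The value is -10·(5/27) + (-3)·(22/27) = -116/27.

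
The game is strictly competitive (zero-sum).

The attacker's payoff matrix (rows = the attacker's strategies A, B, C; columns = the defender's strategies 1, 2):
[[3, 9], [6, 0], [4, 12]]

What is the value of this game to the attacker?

36/7

Row A is strictly dominated by row C, so the attacker never plays it.
The remaining 2×2 game on (B, C) × (1, 2) has no saddle point. Let the attacker play B with probability p; indifference gives 6p + 4(1−p) = 12(1−p), so p = 4/7.
Similarly the defender's optimal q on 1 is 6/7, and the value is 6·(6/7) + (0)·(1/7) = 36/7.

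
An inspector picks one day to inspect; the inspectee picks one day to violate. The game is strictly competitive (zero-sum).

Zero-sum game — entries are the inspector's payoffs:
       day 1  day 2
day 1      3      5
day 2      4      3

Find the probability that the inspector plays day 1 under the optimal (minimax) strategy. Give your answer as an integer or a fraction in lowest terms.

Row minima are 3 and 3, so the inspector's maximin is 3; column maxima are 4 and 5, so the inspectee's minimax is 4. These differ, so the equilibrium is in mixed strategies.
Let the inspector play day 1 with probability p. The inspectee is indifferent when 3p + 4(1−p) = 5p + 3(1−p), giving p = 1/3.

1/3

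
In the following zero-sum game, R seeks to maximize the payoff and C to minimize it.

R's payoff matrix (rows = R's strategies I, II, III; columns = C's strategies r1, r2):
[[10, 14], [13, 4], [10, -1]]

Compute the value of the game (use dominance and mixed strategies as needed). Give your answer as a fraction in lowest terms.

Row III is strictly dominated by row II, so R never plays it.
The remaining 2×2 game on (I, II) × (r1, r2) has no saddle point. Let R play I with probability p; indifference gives 10p + 13(1−p) = 14p + 4(1−p), so p = 9/13.
Similarly C's optimal q on r1 is 10/13, and the value is 10·(10/13) + (14)·(3/13) = 142/13.

142/13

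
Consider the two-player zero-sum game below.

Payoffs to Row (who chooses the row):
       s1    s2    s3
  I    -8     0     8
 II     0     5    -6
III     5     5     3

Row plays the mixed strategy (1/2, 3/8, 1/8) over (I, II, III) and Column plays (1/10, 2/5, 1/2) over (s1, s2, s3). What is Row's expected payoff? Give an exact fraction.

69/40

Against (1/10, 2/5, 1/2), each row's expected payoff is I: 16/5; II: -1; III: 4.
Taking the (1/2, 3/8, 1/8)-weighted average: (1/2)·(16/5) + (3/8)·(-1) + (1/8)·(4) = 69/40.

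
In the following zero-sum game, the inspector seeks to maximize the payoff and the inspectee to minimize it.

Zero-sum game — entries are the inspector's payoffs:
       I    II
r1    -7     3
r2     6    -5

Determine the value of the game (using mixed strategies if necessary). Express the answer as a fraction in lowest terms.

-17/21

Row minima are -7 and -5, so the inspector's maximin is -5; column maxima are 6 and 3, so the inspectee's minimax is 3. These differ, so the equilibrium is in mixed strategies.
Let the inspector play r1 with probability p. The inspectee is indifferent when −7p + 6(1−p) = 3p − 5(1−p), giving p = 11/21.
Let the inspectee play I with probability q. The inspector is indifferent when −7q + 3(1−q) = 6q − 5(1−q), giving q = 8/21.
The value is -7·(8/21) + (3)·(13/21) = -17/21.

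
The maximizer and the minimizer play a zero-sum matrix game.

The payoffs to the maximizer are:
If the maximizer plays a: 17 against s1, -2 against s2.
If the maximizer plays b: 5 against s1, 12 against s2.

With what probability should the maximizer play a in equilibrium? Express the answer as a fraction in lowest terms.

7/26

Row minima are -2 and 5, so the maximizer's maximin is 5; column maxima are 17 and 12, so the minimizer's minimax is 12. These differ, so the equilibrium is in mixed strategies.
Let the maximizer play a with probability p. The minimizer is indifferent when 17p + 5(1−p) = −2p + 12(1−p), giving p = 7/26.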